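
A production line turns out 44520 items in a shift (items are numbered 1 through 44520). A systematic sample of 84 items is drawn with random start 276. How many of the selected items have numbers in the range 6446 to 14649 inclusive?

k = 44520/84 = 530
First selection ≥ 6446: 276 + ⌈(6446−276)/530⌉·530 = 276 + 12×530 = 6636
Last selection ≤ 14649: 276 + ⌊(14649−276)/530⌋·530 = 276 + 27×530 = 14586
Count = 27 − 12 + 1 = 16

16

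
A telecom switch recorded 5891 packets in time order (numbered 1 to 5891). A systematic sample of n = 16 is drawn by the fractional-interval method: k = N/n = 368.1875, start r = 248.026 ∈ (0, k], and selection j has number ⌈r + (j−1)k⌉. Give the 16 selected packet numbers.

249, 617, 985, 1353, 1721, 2089, 2458, 2826, 3194, 3562, 3930, 4299, 4667, 5035, 5403, 5771

j=1: r + 0k = 248.026 → ⌈·⌉ = 249
j=2: r + 1k = 616.2135 → ⌈·⌉ = 617
j=3: r + 2k = 984.401 → ⌈·⌉ = 985
j=4: r + 3k = 1352.5885 → ⌈·⌉ = 1353
j=5: r + 4k = 1720.776 → ⌈·⌉ = 1721
j=6: r + 5k = 2088.9635 → ⌈·⌉ = 2089
j=7: r + 6k = 2457.151 → ⌈·⌉ = 2458
j=8: r + 7k = 2825.3385 → ⌈·⌉ = 2826
j=9: r + 8k = 3193.526 → ⌈·⌉ = 3194
j=10: r + 9k = 3561.7135 → ⌈·⌉ = 3562
j=11: r + 10k = 3929.901 → ⌈·⌉ = 3930
j=12: r + 11k = 4298.0885 → ⌈·⌉ = 4299
j=13: r + 12k = 4666.276 → ⌈·⌉ = 4667
j=14: r + 13k = 5034.4635 → ⌈·⌉ = 5035
j=15: r + 14k = 5402.651 → ⌈·⌉ = 5403
j=16: r + 15k = 5770.8385 → ⌈·⌉ = 5771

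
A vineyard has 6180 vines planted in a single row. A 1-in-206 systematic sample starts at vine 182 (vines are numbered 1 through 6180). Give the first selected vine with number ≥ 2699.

k = 206
Steps past start: ⌈(2699 − 182)/206⌉ = ⌈2517/206⌉ = 13
Selected vine: 182 + 13×206 = 2860

2860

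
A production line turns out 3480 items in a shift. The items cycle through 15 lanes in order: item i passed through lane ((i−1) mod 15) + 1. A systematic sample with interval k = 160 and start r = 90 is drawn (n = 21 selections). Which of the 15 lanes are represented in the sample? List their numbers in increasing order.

Consecutive selections differ by k = 160, so their lane numbers differ by 160 mod 15 = 10.
gcd(160, 15) = 5, so the sample visits 15/5 = 3 distinct residues mod 15.
Start 90 is lane 15; the lanes hit are 5, 10, 15.

5, 10, 15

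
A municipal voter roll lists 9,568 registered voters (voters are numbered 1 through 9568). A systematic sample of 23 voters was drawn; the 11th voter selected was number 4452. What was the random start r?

k = 9568/23 = 416
r = 4452 − (11−1)×416 = 4452 − 4160 = 292

292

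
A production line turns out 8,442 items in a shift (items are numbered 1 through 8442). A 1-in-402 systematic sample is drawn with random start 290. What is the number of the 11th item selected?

k = 402
11th selection = r + (11−1)·k = 290 + 10×402 = 290 + 4020 = 4310

4310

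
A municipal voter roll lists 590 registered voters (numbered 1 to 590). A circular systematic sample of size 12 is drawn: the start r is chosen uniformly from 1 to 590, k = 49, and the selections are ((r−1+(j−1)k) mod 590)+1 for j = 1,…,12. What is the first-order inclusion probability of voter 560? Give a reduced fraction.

6/295

For each position j, as r ranges over 1…590 the j-th selection hits every voter exactly once, so voter 560 is selected for exactly 12 of the 590 starts.
Inclusion probability = 12/590 = 6/295.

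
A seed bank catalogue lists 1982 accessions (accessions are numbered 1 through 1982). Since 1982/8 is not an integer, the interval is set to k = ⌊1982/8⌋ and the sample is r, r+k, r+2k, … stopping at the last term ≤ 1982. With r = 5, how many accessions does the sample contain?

9

k = ⌊1982/8⌋ = 247
Achieved size = ⌊(1982 − 5)/247⌋ + 1 = ⌊1977/247⌋ + 1 = 8 + 1 = 9
(last selection: 5 + 8×247 = 1981 ≤ 1982; next would be 2228 > 1982)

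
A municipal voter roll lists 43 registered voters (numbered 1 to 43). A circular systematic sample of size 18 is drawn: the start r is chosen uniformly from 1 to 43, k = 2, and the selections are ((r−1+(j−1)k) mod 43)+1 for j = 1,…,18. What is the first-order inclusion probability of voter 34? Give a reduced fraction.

For each position j, as r ranges over 1…43 the j-th selection hits every voter exactly once, so voter 34 is selected for exactly 18 of the 43 starts.
Inclusion probability = 18/43.

18/43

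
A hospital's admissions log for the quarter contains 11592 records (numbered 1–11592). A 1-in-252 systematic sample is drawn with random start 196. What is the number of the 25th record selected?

k = 252
25th selection = r + (25−1)·k = 196 + 24×252 = 196 + 6048 = 6244

6244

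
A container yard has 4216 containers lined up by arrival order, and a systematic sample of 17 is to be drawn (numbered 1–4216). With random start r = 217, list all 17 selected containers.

k = N/n = 4216/17 = 248
container 1: 217
container 2: 217 + 248 = 465
container 3: 465 + 248 = 713
container 4: 713 + 248 = 961
container 5: 961 + 248 = 1209
container 6: 1209 + 248 = 1457
container 7: 1457 + 248 = 1705
container 8: 1705 + 248 = 1953
container 9: 1953 + 248 = 2201
container 10: 2201 + 248 = 2449
container 11: 2449 + 248 = 2697
container 12: 2697 + 248 = 2945
container 13: 2945 + 248 = 3193
container 14: 3193 + 248 = 3441
container 15: 3441 + 248 = 3689
container 16: 3689 + 248 = 3937
container 17: 3937 + 248 = 4185

217, 465, 713, 961, 1209, 1457, 1705, 1953, 2201, 2449, 2697, 2945, 3193, 3441, 3689, 3937, 4185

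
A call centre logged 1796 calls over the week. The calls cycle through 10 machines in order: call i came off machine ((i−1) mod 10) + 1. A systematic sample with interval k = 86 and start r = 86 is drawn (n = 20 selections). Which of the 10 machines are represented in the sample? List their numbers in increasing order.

2, 4, 6, 8, 10

Consecutive selections differ by k = 86, so their machine numbers differ by 86 mod 10 = 6.
gcd(86, 10) = 2, so the sample visits 10/2 = 5 distinct residues mod 10.
Start 86 is machine 6; the machines hit are 2, 4, 6, 8, 10.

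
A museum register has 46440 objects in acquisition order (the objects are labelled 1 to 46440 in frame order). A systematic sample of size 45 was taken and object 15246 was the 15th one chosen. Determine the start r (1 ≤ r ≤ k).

k = 46440/45 = 1032
r = 15246 − (15−1)×1032 = 15246 − 14448 = 798

798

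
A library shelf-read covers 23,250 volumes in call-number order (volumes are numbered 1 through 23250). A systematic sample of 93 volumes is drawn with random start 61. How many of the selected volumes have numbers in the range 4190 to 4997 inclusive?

3

k = 23250/93 = 250
First selection ≥ 4190: 61 + ⌈(4190−61)/250⌉·250 = 61 + 17×250 = 4311
Last selection ≤ 4997: 61 + ⌊(4997−61)/250⌋·250 = 61 + 19×250 = 4811
Count = 19 − 17 + 1 = 3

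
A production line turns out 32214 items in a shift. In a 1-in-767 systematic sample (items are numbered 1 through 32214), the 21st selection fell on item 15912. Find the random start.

k = 767
r = 15912 − (21−1)×767 = 15912 − 15340 = 572

572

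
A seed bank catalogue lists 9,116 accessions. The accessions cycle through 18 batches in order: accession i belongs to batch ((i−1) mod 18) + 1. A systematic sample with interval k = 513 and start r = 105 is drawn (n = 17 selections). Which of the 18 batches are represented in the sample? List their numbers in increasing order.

6, 15

Consecutive selections differ by k = 513, so their batch numbers differ by 513 mod 18 = 9.
gcd(513, 18) = 9, so the sample visits 18/9 = 2 distinct residues mod 18.
Start 105 is batch 15; the batches hit are 6, 15.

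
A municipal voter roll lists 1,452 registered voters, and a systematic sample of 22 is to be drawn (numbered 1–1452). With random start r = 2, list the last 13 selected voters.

596, 662, 728, 794, 860, 926, 992, 1058, 1124, 1190, 1256, 1322, 1388

k = N/n = 1452/22 = 66
10th selection = 2 + 9×66 = 596
11th: 596 + 66 = 662
12th: 662 + 66 = 728
13th: 728 + 66 = 794
14th: 794 + 66 = 860
15th: 860 + 66 = 926
16th: 926 + 66 = 992
17th: 992 + 66 = 1058
18th: 1058 + 66 = 1124
19th: 1124 + 66 = 1190
20th: 1190 + 66 = 1256
21st: 1256 + 66 = 1322
22nd: 1322 + 66 = 1388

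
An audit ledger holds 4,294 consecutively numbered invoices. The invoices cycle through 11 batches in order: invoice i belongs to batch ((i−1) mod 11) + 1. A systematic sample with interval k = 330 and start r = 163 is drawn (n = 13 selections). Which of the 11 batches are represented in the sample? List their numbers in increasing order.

Consecutive selections differ by k = 330, so their batch numbers differ by 330 mod 11 = 0.
gcd(330, 11) = 11, so the sample visits 11/11 = 1 distinct residues mod 11.
Start 163 is batch 9; the batches hit are 9.

9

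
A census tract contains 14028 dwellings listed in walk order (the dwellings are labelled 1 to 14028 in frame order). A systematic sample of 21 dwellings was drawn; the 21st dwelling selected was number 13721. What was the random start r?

k = 14028/21 = 668
r = 13721 − (21−1)×668 = 13721 − 13360 = 361

361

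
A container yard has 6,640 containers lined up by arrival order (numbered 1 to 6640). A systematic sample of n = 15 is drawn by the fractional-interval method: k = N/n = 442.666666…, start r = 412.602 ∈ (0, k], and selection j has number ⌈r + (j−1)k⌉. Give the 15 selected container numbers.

413, 856, 1298, 1741, 2184, 2626, 3069, 3512, 3954, 4397, 4840, 5282, 5725, 6168, 6610

j=1: r + 0k = 412.602 → ⌈·⌉ = 413
j=2: r + 1k = 855.268666… → ⌈·⌉ = 856
j=3: r + 2k = 1297.935333… → ⌈·⌉ = 1298
j=4: r + 3k = 1740.602 → ⌈·⌉ = 1741
j=5: r + 4k = 2183.268666… → ⌈·⌉ = 2184
j=6: r + 5k = 2625.935333… → ⌈·⌉ = 2626
j=7: r + 6k = 3068.602 → ⌈·⌉ = 3069
j=8: r + 7k = 3511.268666… → ⌈·⌉ = 3512
j=9: r + 8k = 3953.935333… → ⌈·⌉ = 3954
j=10: r + 9k = 4396.602 → ⌈·⌉ = 4397
j=11: r + 10k = 4839.268666… → ⌈·⌉ = 4840
j=12: r + 11k = 5281.935333… → ⌈·⌉ = 5282
j=13: r + 12k = 5724.602 → ⌈·⌉ = 5725
j=14: r + 13k = 6167.268666… → ⌈·⌉ = 6168
j=15: r + 14k = 6609.935333… → ⌈·⌉ = 6610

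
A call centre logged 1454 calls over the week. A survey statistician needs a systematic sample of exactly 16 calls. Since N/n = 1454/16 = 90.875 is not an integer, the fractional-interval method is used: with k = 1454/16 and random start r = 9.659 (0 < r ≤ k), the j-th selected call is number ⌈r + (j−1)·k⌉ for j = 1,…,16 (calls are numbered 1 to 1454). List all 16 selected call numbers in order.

j=1: r + 0k = 9.659 → ⌈·⌉ = 10
j=2: r + 1k = 100.534 → ⌈·⌉ = 101
j=3: r + 2k = 191.409 → ⌈·⌉ = 192
j=4: r + 3k = 282.284 → ⌈·⌉ = 283
j=5: r + 4k = 373.159 → ⌈·⌉ = 374
j=6: r + 5k = 464.034 → ⌈·⌉ = 465
j=7: r + 6k = 554.909 → ⌈·⌉ = 555
j=8: r + 7k = 645.784 → ⌈·⌉ = 646
j=9: r + 8k = 736.659 → ⌈·⌉ = 737
j=10: r + 9k = 827.534 → ⌈·⌉ = 828
j=11: r + 10k = 918.409 → ⌈·⌉ = 919
j=12: r + 11k = 1009.284 → ⌈·⌉ = 1010
j=13: r + 12k = 1100.159 → ⌈·⌉ = 1101
j=14: r + 13k = 1191.034 → ⌈·⌉ = 1192
j=15: r + 14k = 1281.909 → ⌈·⌉ = 1282
j=16: r + 15k = 1372.784 → ⌈·⌉ = 1373

10, 101, 192, 283, 374, 465, 555, 646, 737, 828, 919, 1010, 1101, 1192, 1282, 1373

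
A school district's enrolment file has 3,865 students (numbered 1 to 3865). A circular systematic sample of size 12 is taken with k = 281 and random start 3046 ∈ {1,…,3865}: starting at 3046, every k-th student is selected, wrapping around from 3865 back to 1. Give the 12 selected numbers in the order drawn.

Selection 1: 3046
Selection 2: 3046 + 281 = 3327
Selection 3: 3327 + 281 = 3608
Selection 4: 3608 + 281 = 3889 → 3889 − 3865 = 24
Selection 5: 24 + 281 = 305
Selection 6: 305 + 281 = 586
Selection 7: 586 + 281 = 867
Selection 8: 867 + 281 = 1148
Selection 9: 1148 + 281 = 1429
Selection 10: 1429 + 281 = 1710
Selection 11: 1710 + 281 = 1991
Selection 12: 1991 + 281 = 2272

3046, 3327, 3608, 24, 305, 586, 867, 1148, 1429, 1710, 1991, 2272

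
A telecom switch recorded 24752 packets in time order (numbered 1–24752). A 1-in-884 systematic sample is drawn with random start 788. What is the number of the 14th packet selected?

k = 884
14th selection = r + (14−1)·k = 788 + 13×884 = 788 + 11492 = 12280

12280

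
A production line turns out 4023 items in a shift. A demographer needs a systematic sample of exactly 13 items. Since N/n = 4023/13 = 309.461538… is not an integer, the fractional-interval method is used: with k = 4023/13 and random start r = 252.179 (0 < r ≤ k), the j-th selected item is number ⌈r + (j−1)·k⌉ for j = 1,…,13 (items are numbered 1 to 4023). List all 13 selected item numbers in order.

253, 562, 872, 1181, 1491, 1800, 2109, 2419, 2728, 3038, 3347, 3657, 3966

j=1: r + 0k = 252.179 → ⌈·⌉ = 253
j=2: r + 1k = 561.640538… → ⌈·⌉ = 562
j=3: r + 2k = 871.102076… → ⌈·⌉ = 872
j=4: r + 3k = 1180.563615… → ⌈·⌉ = 1181
j=5: r + 4k = 1490.025153… → ⌈·⌉ = 1491
j=6: r + 5k = 1799.486692… → ⌈·⌉ = 1800
j=7: r + 6k = 2108.948230… → ⌈·⌉ = 2109
j=8: r + 7k = 2418.409769… → ⌈·⌉ = 2419
j=9: r + 8k = 2727.871307… → ⌈·⌉ = 2728
j=10: r + 9k = 3037.332846… → ⌈·⌉ = 3038
j=11: r + 10k = 3346.794384… → ⌈·⌉ = 3347
j=12: r + 11k = 3656.255923… → ⌈·⌉ = 3657
j=13: r + 12k = 3965.717461… → ⌈·⌉ = 3966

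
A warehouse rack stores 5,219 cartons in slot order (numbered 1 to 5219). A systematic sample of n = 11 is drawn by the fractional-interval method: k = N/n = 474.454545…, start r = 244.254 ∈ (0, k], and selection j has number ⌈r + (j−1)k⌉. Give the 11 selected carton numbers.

j=1: r + 0k = 244.254 → ⌈·⌉ = 245
j=2: r + 1k = 718.708545… → ⌈·⌉ = 719
j=3: r + 2k = 1193.163090… → ⌈·⌉ = 1194
j=4: r + 3k = 1667.617636… → ⌈·⌉ = 1668
j=5: r + 4k = 2142.072181… → ⌈·⌉ = 2143
j=6: r + 5k = 2616.526727… → ⌈·⌉ = 2617
j=7: r + 6k = 3090.981272… → ⌈·⌉ = 3091
j=8: r + 7k = 3565.435818… → ⌈·⌉ = 3566
j=9: r + 8k = 4039.890363… → ⌈·⌉ = 4040
j=10: r + 9k = 4514.344909… → ⌈·⌉ = 4515
j=11: r + 10k = 4988.799454… → ⌈·⌉ = 4989

245, 719, 1194, 1668, 2143, 2617, 3091, 3566, 4040, 4515, 4989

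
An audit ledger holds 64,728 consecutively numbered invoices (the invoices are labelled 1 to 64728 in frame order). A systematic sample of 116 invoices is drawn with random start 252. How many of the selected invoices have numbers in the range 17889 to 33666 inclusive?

28

k = 64728/116 = 558
First selection ≥ 17889: 252 + ⌈(17889−252)/558⌉·558 = 252 + 32×558 = 18108
Last selection ≤ 33666: 252 + ⌊(33666−252)/558⌋·558 = 252 + 59×558 = 33174
Count = 59 − 32 + 1 = 28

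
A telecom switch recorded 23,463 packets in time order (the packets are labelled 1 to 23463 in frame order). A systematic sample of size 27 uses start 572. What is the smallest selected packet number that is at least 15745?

16214

k = 23463/27 = 869
Steps past start: ⌈(15745 − 572)/869⌉ = ⌈15173/869⌉ = 18
Selected packet: 572 + 18×869 = 16214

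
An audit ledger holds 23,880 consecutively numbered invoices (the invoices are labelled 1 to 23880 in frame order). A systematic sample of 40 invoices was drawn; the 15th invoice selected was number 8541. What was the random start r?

183

k = 23880/40 = 597
r = 8541 − (15−1)×597 = 8541 − 8358 = 183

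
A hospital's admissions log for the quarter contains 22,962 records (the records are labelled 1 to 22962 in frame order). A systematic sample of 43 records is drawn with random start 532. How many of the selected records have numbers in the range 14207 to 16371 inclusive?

k = 22962/43 = 534
First selection ≥ 14207: 532 + ⌈(14207−532)/534⌉·534 = 532 + 26×534 = 14416
Last selection ≤ 16371: 532 + ⌊(16371−532)/534⌋·534 = 532 + 29×534 = 16018
Count = 29 − 26 + 1 = 4

4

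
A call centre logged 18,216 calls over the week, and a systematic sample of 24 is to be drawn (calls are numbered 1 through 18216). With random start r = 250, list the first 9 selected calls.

k = N/n = 18216/24 = 759
call 1: 250
call 2: 250 + 759 = 1009
call 3: 1009 + 759 = 1768
call 4: 1768 + 759 = 2527
call 5: 2527 + 759 = 3286
call 6: 3286 + 759 = 4045
call 7: 4045 + 759 = 4804
call 8: 4804 + 759 = 5563
call 9: 5563 + 759 = 6322

250, 1009, 1768, 2527, 3286, 4045, 4804, 5563, 6322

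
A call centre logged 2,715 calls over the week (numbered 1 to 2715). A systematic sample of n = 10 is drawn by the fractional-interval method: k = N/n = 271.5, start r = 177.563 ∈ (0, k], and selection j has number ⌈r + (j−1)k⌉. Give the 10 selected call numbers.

j=1: r + 0k = 177.563 → ⌈·⌉ = 178
j=2: r + 1k = 449.063 → ⌈·⌉ = 450
j=3: r + 2k = 720.563 → ⌈·⌉ = 721
j=4: r + 3k = 992.063 → ⌈·⌉ = 993
j=5: r + 4k = 1263.563 → ⌈·⌉ = 1264
j=6: r + 5k = 1535.063 → ⌈·⌉ = 1536
j=7: r + 6k = 1806.563 → ⌈·⌉ = 1807
j=8: r + 7k = 2078.063 → ⌈·⌉ = 2079
j=9: r + 8k = 2349.563 → ⌈·⌉ = 2350
j=10: r + 9k = 2621.063 → ⌈·⌉ = 2622

178, 450, 721, 993, 1264, 1536, 1807, 2079, 2350, 2622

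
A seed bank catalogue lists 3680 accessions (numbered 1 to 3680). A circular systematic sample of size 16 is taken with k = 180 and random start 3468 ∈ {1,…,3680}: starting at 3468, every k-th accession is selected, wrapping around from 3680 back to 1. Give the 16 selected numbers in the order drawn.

Selection 1: 3468
Selection 2: 3468 + 180 = 3648
Selection 3: 3648 + 180 = 3828 → 3828 − 3680 = 148
Selection 4: 148 + 180 = 328
Selection 5: 328 + 180 = 508
Selection 6: 508 + 180 = 688
Selection 7: 688 + 180 = 868
Selection 8: 868 + 180 = 1048
Selection 9: 1048 + 180 = 1228
Selection 10: 1228 + 180 = 1408
Selection 11: 1408 + 180 = 1588
Selection 12: 1588 + 180 = 1768
Selection 13: 1768 + 180 = 1948
Selection 14: 1948 + 180 = 2128
Selection 15: 2128 + 180 = 2308
Selection 16: 2308 + 180 = 2488

3468, 3648, 148, 328, 508, 688, 868, 1048, 1228, 1408, 1588, 1768, 1948, 2128, 2308, 2488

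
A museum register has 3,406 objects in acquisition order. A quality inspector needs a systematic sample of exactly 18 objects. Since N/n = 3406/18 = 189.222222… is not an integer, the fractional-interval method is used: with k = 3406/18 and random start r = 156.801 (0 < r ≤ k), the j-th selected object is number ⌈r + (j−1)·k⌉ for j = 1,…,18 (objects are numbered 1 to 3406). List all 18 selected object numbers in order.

j=1: r + 0k = 156.801 → ⌈·⌉ = 157
j=2: r + 1k = 346.023222… → ⌈·⌉ = 347
j=3: r + 2k = 535.245444… → ⌈·⌉ = 536
j=4: r + 3k = 724.467666… → ⌈·⌉ = 725
j=5: r + 4k = 913.689888… → ⌈·⌉ = 914
j=6: r + 5k = 1102.912111… → ⌈·⌉ = 1103
j=7: r + 6k = 1292.134333… → ⌈·⌉ = 1293
j=8: r + 7k = 1481.356555… → ⌈·⌉ = 1482
j=9: r + 8k = 1670.578777… → ⌈·⌉ = 1671
j=10: r + 9k = 1859.801 → ⌈·⌉ = 1860
j=11: r + 10k = 2049.023222… → ⌈·⌉ = 2050
j=12: r + 11k = 2238.245444… → ⌈·⌉ = 2239
j=13: r + 12k = 2427.467666… → ⌈·⌉ = 2428
j=14: r + 13k = 2616.689888… → ⌈·⌉ = 2617
j=15: r + 14k = 2805.912111… → ⌈·⌉ = 2806
j=16: r + 15k = 2995.134333… → ⌈·⌉ = 2996
j=17: r + 16k = 3184.356555… → ⌈·⌉ = 3185
j=18: r + 17k = 3373.578777… → ⌈·⌉ = 3374

157, 347, 536, 725, 914, 1103, 1293, 1482, 1671, 1860, 2050, 2239, 2428, 2617, 2806, 2996, 3185, 3374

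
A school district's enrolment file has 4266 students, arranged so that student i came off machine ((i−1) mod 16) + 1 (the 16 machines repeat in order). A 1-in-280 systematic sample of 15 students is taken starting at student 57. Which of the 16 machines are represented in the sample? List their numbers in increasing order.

1, 9

Consecutive selections differ by k = 280, so their machine numbers differ by 280 mod 16 = 8.
gcd(280, 16) = 8, so the sample visits 16/8 = 2 distinct residues mod 16.
Start 57 is machine 9; the machines hit are 1, 9.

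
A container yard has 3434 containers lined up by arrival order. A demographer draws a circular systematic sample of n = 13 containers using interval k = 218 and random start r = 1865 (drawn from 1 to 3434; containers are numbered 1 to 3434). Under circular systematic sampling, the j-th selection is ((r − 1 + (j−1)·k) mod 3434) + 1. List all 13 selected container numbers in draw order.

Selection 1: 1865
Selection 2: 1865 + 218 = 2083
Selection 3: 2083 + 218 = 2301
Selection 4: 2301 + 218 = 2519
Selection 5: 2519 + 218 = 2737
Selection 6: 2737 + 218 = 2955
Selection 7: 2955 + 218 = 3173
Selection 8: 3173 + 218 = 3391
Selection 9: 3391 + 218 = 3609 → 3609 − 3434 = 175
Selection 10: 175 + 218 = 393
Selection 11: 393 + 218 = 611
Selection 12: 611 + 218 = 829
Selection 13: 829 + 218 = 1047

1865, 2083, 2301, 2519, 2737, 2955, 3173, 3391, 175, 393, 611, 829, 1047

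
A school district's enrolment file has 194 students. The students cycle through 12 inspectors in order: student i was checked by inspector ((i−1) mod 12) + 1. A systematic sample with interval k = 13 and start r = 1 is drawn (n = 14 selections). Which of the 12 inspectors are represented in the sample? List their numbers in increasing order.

1, 2, 3, 4, 5, 6, 7, 8, 9, 10, 11, 12

Consecutive selections differ by k = 13, so their inspector numbers differ by 13 mod 12 = 1.
gcd(13, 12) = 1, so the sample visits 12/1 = 12 distinct residues mod 12.
Start 1 is inspector 1; the inspectors hit are 1, 2, 3, 4, 5, 6, 7, 8, 9, 10, 11, 12.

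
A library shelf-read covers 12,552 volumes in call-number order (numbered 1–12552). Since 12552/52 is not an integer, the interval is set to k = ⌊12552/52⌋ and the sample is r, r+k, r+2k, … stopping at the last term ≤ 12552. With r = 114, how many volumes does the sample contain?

52

k = ⌊12552/52⌋ = 241
Achieved size = ⌊(12552 − 114)/241⌋ + 1 = ⌊12438/241⌋ + 1 = 51 + 1 = 52
(last selection: 114 + 51×241 = 12405 ≤ 12552; next would be 12646 > 12552)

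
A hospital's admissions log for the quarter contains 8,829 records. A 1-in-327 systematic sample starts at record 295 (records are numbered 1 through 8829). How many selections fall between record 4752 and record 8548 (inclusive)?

12

k = 327
First selection ≥ 4752: 295 + ⌈(4752−295)/327⌉·327 = 295 + 14×327 = 4873
Last selection ≤ 8548: 295 + ⌊(8548−295)/327⌋·327 = 295 + 25×327 = 8470
Count = 25 − 14 + 1 = 12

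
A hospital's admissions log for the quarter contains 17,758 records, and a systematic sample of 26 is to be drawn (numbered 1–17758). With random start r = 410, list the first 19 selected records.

k = N/n = 17758/26 = 683
record 1: 410
record 2: 410 + 683 = 1093
record 3: 1093 + 683 = 1776
record 4: 1776 + 683 = 2459
record 5: 2459 + 683 = 3142
record 6: 3142 + 683 = 3825
record 7: 3825 + 683 = 4508
record 8: 4508 + 683 = 5191
record 9: 5191 + 683 = 5874
record 10: 5874 + 683 = 6557
record 11: 6557 + 683 = 7240
record 12: 7240 + 683 = 7923
record 13: 7923 + 683 = 8606
record 14: 8606 + 683 = 9289
record 15: 9289 + 683 = 9972
record 16: 9972 + 683 = 10655
record 17: 10655 + 683 = 11338
record 18: 11338 + 683 = 12021
record 19: 12021 + 683 = 12704

410, 1093, 1776, 2459, 3142, 3825, 4508, 5191, 5874, 6557, 7240, 7923, 8606, 9289, 9972, 10655, 11338, 12021, 12704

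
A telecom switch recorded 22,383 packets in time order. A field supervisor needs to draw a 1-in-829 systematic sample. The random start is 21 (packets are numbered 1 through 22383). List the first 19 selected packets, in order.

21, 850, 1679, 2508, 3337, 4166, 4995, 5824, 6653, 7482, 8311, 9140, 9969, 10798, 11627, 12456, 13285, 14114, 14943

packet 1: 21
packet 2: 21 + 829 = 850
packet 3: 850 + 829 = 1679
packet 4: 1679 + 829 = 2508
packet 5: 2508 + 829 = 3337
packet 6: 3337 + 829 = 4166
packet 7: 4166 + 829 = 4995
packet 8: 4995 + 829 = 5824
packet 9: 5824 + 829 = 6653
packet 10: 6653 + 829 = 7482
packet 11: 7482 + 829 = 8311
packet 12: 8311 + 829 = 9140
packet 13: 9140 + 829 = 9969
packet 14: 9969 + 829 = 10798
packet 15: 10798 + 829 = 11627
packet 16: 11627 + 829 = 12456
packet 17: 12456 + 829 = 13285
packet 18: 13285 + 829 = 14114
packet 19: 14114 + 829 = 14943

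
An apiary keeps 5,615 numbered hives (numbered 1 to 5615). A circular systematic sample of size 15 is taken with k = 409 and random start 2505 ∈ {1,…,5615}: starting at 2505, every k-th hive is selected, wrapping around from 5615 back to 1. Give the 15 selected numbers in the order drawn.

2505, 2914, 3323, 3732, 4141, 4550, 4959, 5368, 162, 571, 980, 1389, 1798, 2207, 2616

Selection 1: 2505
Selection 2: 2505 + 409 = 2914
Selection 3: 2914 + 409 = 3323
Selection 4: 3323 + 409 = 3732
Selection 5: 3732 + 409 = 4141
Selection 6: 4141 + 409 = 4550
Selection 7: 4550 + 409 = 4959
Selection 8: 4959 + 409 = 5368
Selection 9: 5368 + 409 = 5777 → 5777 − 5615 = 162
Selection 10: 162 + 409 = 571
Selection 11: 571 + 409 = 980
Selection 12: 980 + 409 = 1389
Selection 13: 1389 + 409 = 1798
Selection 14: 1798 + 409 = 2207
Selection 15: 2207 + 409 = 2616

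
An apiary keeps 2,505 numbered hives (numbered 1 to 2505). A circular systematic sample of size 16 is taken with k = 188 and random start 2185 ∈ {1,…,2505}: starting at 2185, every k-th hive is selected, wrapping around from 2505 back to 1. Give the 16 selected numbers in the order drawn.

Selection 1: 2185
Selection 2: 2185 + 188 = 2373
Selection 3: 2373 + 188 = 2561 → 2561 − 2505 = 56
Selection 4: 56 + 188 = 244
Selection 5: 244 + 188 = 432
Selection 6: 432 + 188 = 620
Selection 7: 620 + 188 = 808
Selection 8: 808 + 188 = 996
Selection 9: 996 + 188 = 1184
Selection 10: 1184 + 188 = 1372
Selection 11: 1372 + 188 = 1560
Selection 12: 1560 + 188 = 1748
Selection 13: 1748 + 188 = 1936
Selection 14: 1936 + 188 = 2124
Selection 15: 2124 + 188 = 2312
Selection 16: 2312 + 188 = 2500

2185, 2373, 56, 244, 432, 620, 808, 996, 1184, 1372, 1560, 1748, 1936, 2124, 2312, 2500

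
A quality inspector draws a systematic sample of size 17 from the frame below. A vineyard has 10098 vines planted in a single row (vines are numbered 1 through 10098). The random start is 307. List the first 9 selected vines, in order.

307, 901, 1495, 2089, 2683, 3277, 3871, 4465, 5059

k = N/n = 10098/17 = 594
vine 1: 307
vine 2: 307 + 594 = 901
vine 3: 901 + 594 = 1495
vine 4: 1495 + 594 = 2089
vine 5: 2089 + 594 = 2683
vine 6: 2683 + 594 = 3277
vine 7: 3277 + 594 = 3871
vine 8: 3871 + 594 = 4465
vine 9: 4465 + 594 = 5059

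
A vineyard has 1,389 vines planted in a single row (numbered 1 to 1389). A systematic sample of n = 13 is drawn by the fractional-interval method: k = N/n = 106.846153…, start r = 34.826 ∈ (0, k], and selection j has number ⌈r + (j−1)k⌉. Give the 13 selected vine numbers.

j=1: r + 0k = 34.826 → ⌈·⌉ = 35
j=2: r + 1k = 141.672153… → ⌈·⌉ = 142
j=3: r + 2k = 248.518307… → ⌈·⌉ = 249
j=4: r + 3k = 355.364461… → ⌈·⌉ = 356
j=5: r + 4k = 462.210615… → ⌈·⌉ = 463
j=6: r + 5k = 569.056769… → ⌈·⌉ = 570
j=7: r + 6k = 675.902923… → ⌈·⌉ = 676
j=8: r + 7k = 782.749076… → ⌈·⌉ = 783
j=9: r + 8k = 889.595230… → ⌈·⌉ = 890
j=10: r + 9k = 996.441384… → ⌈·⌉ = 997
j=11: r + 10k = 1103.287538… → ⌈·⌉ = 1104
j=12: r + 11k = 1210.133692… → ⌈·⌉ = 1211
j=13: r + 12k = 1316.979846… → ⌈·⌉ = 1317

35, 142, 249, 356, 463, 570, 676, 783, 890, 997, 1104, 1211, 1317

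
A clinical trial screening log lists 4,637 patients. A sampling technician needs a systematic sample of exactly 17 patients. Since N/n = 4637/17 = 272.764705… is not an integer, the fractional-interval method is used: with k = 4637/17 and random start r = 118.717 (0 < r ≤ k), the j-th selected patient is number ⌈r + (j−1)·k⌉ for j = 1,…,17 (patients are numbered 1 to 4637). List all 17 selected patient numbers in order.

119, 392, 665, 938, 1210, 1483, 1756, 2029, 2301, 2574, 2847, 3120, 3392, 3665, 3938, 4211, 4483

j=1: r + 0k = 118.717 → ⌈·⌉ = 119
j=2: r + 1k = 391.481705… → ⌈·⌉ = 392
j=3: r + 2k = 664.246411… → ⌈·⌉ = 665
j=4: r + 3k = 937.011117… → ⌈·⌉ = 938
j=5: r + 4k = 1209.775823… → ⌈·⌉ = 1210
j=6: r + 5k = 1482.540529… → ⌈·⌉ = 1483
j=7: r + 6k = 1755.305235… → ⌈·⌉ = 1756
j=8: r + 7k = 2028.069941… → ⌈·⌉ = 2029
j=9: r + 8k = 2300.834647… → ⌈·⌉ = 2301
j=10: r + 9k = 2573.599352… → ⌈·⌉ = 2574
j=11: r + 10k = 2846.364058… → ⌈·⌉ = 2847
j=12: r + 11k = 3119.128764… → ⌈·⌉ = 3120
j=13: r + 12k = 3391.893470… → ⌈·⌉ = 3392
j=14: r + 13k = 3664.658176… → ⌈·⌉ = 3665
j=15: r + 14k = 3937.422882… → ⌈·⌉ = 3938
j=16: r + 15k = 4210.187588… → ⌈·⌉ = 4211
j=17: r + 16k = 4482.952294… → ⌈·⌉ = 4483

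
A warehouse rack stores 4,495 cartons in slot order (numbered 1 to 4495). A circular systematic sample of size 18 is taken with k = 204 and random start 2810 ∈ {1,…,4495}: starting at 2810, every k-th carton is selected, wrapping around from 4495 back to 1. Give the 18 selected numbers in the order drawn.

Selection 1: 2810
Selection 2: 2810 + 204 = 3014
Selection 3: 3014 + 204 = 3218
Selection 4: 3218 + 204 = 3422
Selection 5: 3422 + 204 = 3626
Selection 6: 3626 + 204 = 3830
Selection 7: 3830 + 204 = 4034
Selection 8: 4034 + 204 = 4238
Selection 9: 4238 + 204 = 4442
Selection 10: 4442 + 204 = 4646 → 4646 − 4495 = 151
Selection 11: 151 + 204 = 355
Selection 12: 355 + 204 = 559
Selection 13: 559 + 204 = 763
Selection 14: 763 + 204 = 967
Selection 15: 967 + 204 = 1171
Selection 16: 1171 + 204 = 1375
Selection 17: 1375 + 204 = 1579
Selection 18: 1579 + 204 = 1783

2810, 3014, 3218, 3422, 3626, 3830, 4034, 4238, 4442, 151, 355, 559, 763, 967, 1171, 1375, 1579, 1783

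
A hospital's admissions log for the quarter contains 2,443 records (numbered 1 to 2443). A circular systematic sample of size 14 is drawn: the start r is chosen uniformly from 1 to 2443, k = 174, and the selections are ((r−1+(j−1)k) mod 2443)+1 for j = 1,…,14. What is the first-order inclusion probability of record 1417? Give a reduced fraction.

For each position j, as r ranges over 1…2443 the j-th selection hits every record exactly once, so record 1417 is selected for exactly 14 of the 2443 starts.
Inclusion probability = 14/2443 = 2/349.

2/349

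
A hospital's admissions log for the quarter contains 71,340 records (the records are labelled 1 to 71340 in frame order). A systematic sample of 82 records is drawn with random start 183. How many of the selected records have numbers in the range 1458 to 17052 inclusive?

k = 71340/82 = 870
First selection ≥ 1458: 183 + ⌈(1458−183)/870⌉·870 = 183 + 2×870 = 1923
Last selection ≤ 17052: 183 + ⌊(17052−183)/870⌋·870 = 183 + 19×870 = 16713
Count = 19 − 2 + 1 = 18

18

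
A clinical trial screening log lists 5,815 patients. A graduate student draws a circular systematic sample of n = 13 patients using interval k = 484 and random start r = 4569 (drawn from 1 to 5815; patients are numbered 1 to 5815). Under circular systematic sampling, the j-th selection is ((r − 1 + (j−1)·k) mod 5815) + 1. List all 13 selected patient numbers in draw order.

4569, 5053, 5537, 206, 690, 1174, 1658, 2142, 2626, 3110, 3594, 4078, 4562

Selection 1: 4569
Selection 2: 4569 + 484 = 5053
Selection 3: 5053 + 484 = 5537
Selection 4: 5537 + 484 = 6021 → 6021 − 5815 = 206
Selection 5: 206 + 484 = 690
Selection 6: 690 + 484 = 1174
Selection 7: 1174 + 484 = 1658
Selection 8: 1658 + 484 = 2142
Selection 9: 2142 + 484 = 2626
Selection 10: 2626 + 484 = 3110
Selection 11: 3110 + 484 = 3594
Selection 12: 3594 + 484 = 4078
Selection 13: 4078 + 484 = 4562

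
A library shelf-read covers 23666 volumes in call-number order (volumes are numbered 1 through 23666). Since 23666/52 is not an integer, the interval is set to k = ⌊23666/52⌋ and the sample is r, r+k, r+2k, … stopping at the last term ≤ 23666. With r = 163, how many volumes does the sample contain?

k = ⌊23666/52⌋ = 455
Achieved size = ⌊(23666 − 163)/455⌋ + 1 = ⌊23503/455⌋ + 1 = 51 + 1 = 52
(last selection: 163 + 51×455 = 23368 ≤ 23666; next would be 23823 > 23666)

52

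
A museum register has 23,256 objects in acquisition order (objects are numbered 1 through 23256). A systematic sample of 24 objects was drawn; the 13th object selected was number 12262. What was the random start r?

634

k = 23256/24 = 969
r = 12262 − (13−1)×969 = 12262 − 11628 = 634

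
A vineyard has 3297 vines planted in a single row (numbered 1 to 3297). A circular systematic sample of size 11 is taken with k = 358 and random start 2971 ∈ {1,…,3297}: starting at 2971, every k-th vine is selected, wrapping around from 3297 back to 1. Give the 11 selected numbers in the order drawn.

Selection 1: 2971
Selection 2: 2971 + 358 = 3329 → 3329 − 3297 = 32
Selection 3: 32 + 358 = 390
Selection 4: 390 + 358 = 748
Selection 5: 748 + 358 = 1106
Selection 6: 1106 + 358 = 1464
Selection 7: 1464 + 358 = 1822
Selection 8: 1822 + 358 = 2180
Selection 9: 2180 + 358 = 2538
Selection 10: 2538 + 358 = 2896
Selection 11: 2896 + 358 = 3254

2971, 32, 390, 748, 1106, 1464, 1822, 2180, 2538, 2896, 3254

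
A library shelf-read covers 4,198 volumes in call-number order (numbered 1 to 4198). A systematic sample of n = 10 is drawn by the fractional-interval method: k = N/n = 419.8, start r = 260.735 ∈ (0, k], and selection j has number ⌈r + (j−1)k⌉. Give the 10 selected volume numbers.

j=1: r + 0k = 260.735 → ⌈·⌉ = 261
j=2: r + 1k = 680.535 → ⌈·⌉ = 681
j=3: r + 2k = 1100.335 → ⌈·⌉ = 1101
j=4: r + 3k = 1520.135 → ⌈·⌉ = 1521
j=5: r + 4k = 1939.935 → ⌈·⌉ = 1940
j=6: r + 5k = 2359.735 → ⌈·⌉ = 2360
j=7: r + 6k = 2779.535 → ⌈·⌉ = 2780
j=8: r + 7k = 3199.335 → ⌈·⌉ = 3200
j=9: r + 8k = 3619.135 → ⌈·⌉ = 3620
j=10: r + 9k = 4038.935 → ⌈·⌉ = 4039

261, 681, 1101, 1521, 1940, 2360, 2780, 3200, 3620, 4039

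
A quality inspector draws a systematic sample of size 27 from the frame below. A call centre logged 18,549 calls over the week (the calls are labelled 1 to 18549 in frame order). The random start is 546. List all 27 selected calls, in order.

k = N/n = 18549/27 = 687
call 1: 546
call 2: 546 + 687 = 1233
call 3: 1233 + 687 = 1920
call 4: 1920 + 687 = 2607
call 5: 2607 + 687 = 3294
call 6: 3294 + 687 = 3981
call 7: 3981 + 687 = 4668
call 8: 4668 + 687 = 5355
call 9: 5355 + 687 = 6042
call 10: 6042 + 687 = 6729
call 11: 6729 + 687 = 7416
call 12: 7416 + 687 = 8103
call 13: 8103 + 687 = 8790
call 14: 8790 + 687 = 9477
call 15: 9477 + 687 = 10164
call 16: 10164 + 687 = 10851
call 17: 10851 + 687 = 11538
call 18: 11538 + 687 = 12225
call 19: 12225 + 687 = 12912
call 20: 12912 + 687 = 13599
call 21: 13599 + 687 = 14286
call 22: 14286 + 687 = 14973
call 23: 14973 + 687 = 15660
call 24: 15660 + 687 = 16347
call 25: 16347 + 687 = 17034
call 26: 17034 + 687 = 17721
call 27: 17721 + 687 = 18408

546, 1233, 1920, 2607, 3294, 3981, 4668, 5355, 6042, 6729, 7416, 8103, 8790, 9477, 10164, 10851, 11538, 12225, 12912, 13599, 14286, 14973, 15660, 16347, 17034, 17721, 18408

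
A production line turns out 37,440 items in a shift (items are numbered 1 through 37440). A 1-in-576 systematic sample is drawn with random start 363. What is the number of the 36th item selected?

20523

k = 576
36th selection = r + (36−1)·k = 363 + 35×576 = 363 + 20160 = 20523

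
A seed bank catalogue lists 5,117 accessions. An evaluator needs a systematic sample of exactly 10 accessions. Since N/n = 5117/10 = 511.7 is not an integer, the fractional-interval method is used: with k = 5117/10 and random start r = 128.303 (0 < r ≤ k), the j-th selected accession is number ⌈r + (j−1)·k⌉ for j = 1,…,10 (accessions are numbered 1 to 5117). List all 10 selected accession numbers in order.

j=1: r + 0k = 128.303 → ⌈·⌉ = 129
j=2: r + 1k = 640.003 → ⌈·⌉ = 641
j=3: r + 2k = 1151.703 → ⌈·⌉ = 1152
j=4: r + 3k = 1663.403 → ⌈·⌉ = 1664
j=5: r + 4k = 2175.103 → ⌈·⌉ = 2176
j=6: r + 5k = 2686.803 → ⌈·⌉ = 2687
j=7: r + 6k = 3198.503 → ⌈·⌉ = 3199
j=8: r + 7k = 3710.203 → ⌈·⌉ = 3711
j=9: r + 8k = 4221.903 → ⌈·⌉ = 4222
j=10: r + 9k = 4733.603 → ⌈·⌉ = 4734

129, 641, 1152, 1664, 2176, 2687, 3199, 3711, 4222, 4734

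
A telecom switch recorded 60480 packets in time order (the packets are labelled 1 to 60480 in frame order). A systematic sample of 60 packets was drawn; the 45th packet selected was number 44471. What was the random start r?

k = 60480/60 = 1008
r = 44471 − (45−1)×1008 = 44471 − 44352 = 119

119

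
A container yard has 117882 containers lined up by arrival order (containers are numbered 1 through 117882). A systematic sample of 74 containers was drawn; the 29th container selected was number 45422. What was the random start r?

818

k = 117882/74 = 1593
r = 45422 − (29−1)×1593 = 45422 − 44604 = 818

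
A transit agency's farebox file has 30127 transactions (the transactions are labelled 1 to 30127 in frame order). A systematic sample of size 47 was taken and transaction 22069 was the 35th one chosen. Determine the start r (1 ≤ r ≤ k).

k = 30127/47 = 641
r = 22069 − (35−1)×641 = 22069 − 21794 = 275

275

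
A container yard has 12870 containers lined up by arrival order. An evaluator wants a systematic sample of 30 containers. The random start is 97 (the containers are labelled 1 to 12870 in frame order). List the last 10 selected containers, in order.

k = N/n = 12870/30 = 429
21st selection = 97 + 20×429 = 8677
22nd: 8677 + 429 = 9106
23rd: 9106 + 429 = 9535
24th: 9535 + 429 = 9964
25th: 9964 + 429 = 10393
26th: 10393 + 429 = 10822
27th: 10822 + 429 = 11251
28th: 11251 + 429 = 11680
29th: 11680 + 429 = 12109
30th: 12109 + 429 = 12538

8677, 9106, 9535, 9964, 10393, 10822, 11251, 11680, 12109, 12538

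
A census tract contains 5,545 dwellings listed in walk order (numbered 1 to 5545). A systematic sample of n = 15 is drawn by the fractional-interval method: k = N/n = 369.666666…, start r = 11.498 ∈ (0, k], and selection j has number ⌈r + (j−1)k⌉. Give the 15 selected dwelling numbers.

j=1: r + 0k = 11.498 → ⌈·⌉ = 12
j=2: r + 1k = 381.164666… → ⌈·⌉ = 382
j=3: r + 2k = 750.831333… → ⌈·⌉ = 751
j=4: r + 3k = 1120.498 → ⌈·⌉ = 1121
j=5: r + 4k = 1490.164666… → ⌈·⌉ = 1491
j=6: r + 5k = 1859.831333… → ⌈·⌉ = 1860
j=7: r + 6k = 2229.498 → ⌈·⌉ = 2230
j=8: r + 7k = 2599.164666… → ⌈·⌉ = 2600
j=9: r + 8k = 2968.831333… → ⌈·⌉ = 2969
j=10: r + 9k = 3338.498 → ⌈·⌉ = 3339
j=11: r + 10k = 3708.164666… → ⌈·⌉ = 3709
j=12: r + 11k = 4077.831333… → ⌈·⌉ = 4078
j=13: r + 12k = 4447.498 → ⌈·⌉ = 4448
j=14: r + 13k = 4817.164666… → ⌈·⌉ = 4818
j=15: r + 14k = 5186.831333… → ⌈·⌉ = 5187

12, 382, 751, 1121, 1491, 1860, 2230, 2600, 2969, 3339, 3709, 4078, 4448, 4818, 5187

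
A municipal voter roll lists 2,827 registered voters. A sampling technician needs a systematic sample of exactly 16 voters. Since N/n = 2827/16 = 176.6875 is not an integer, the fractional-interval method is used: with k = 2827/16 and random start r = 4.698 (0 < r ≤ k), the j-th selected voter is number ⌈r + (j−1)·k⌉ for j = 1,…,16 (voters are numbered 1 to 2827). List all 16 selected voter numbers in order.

j=1: r + 0k = 4.698 → ⌈·⌉ = 5
j=2: r + 1k = 181.3855 → ⌈·⌉ = 182
j=3: r + 2k = 358.073 → ⌈·⌉ = 359
j=4: r + 3k = 534.7605 → ⌈·⌉ = 535
j=5: r + 4k = 711.448 → ⌈·⌉ = 712
j=6: r + 5k = 888.1355 → ⌈·⌉ = 889
j=7: r + 6k = 1064.823 → ⌈·⌉ = 1065
j=8: r + 7k = 1241.5105 → ⌈·⌉ = 1242
j=9: r + 8k = 1418.198 → ⌈·⌉ = 1419
j=10: r + 9k = 1594.8855 → ⌈·⌉ = 1595
j=11: r + 10k = 1771.573 → ⌈·⌉ = 1772
j=12: r + 11k = 1948.2605 → ⌈·⌉ = 1949
j=13: r + 12k = 2124.948 → ⌈·⌉ = 2125
j=14: r + 13k = 2301.6355 → ⌈·⌉ = 2302
j=15: r + 14k = 2478.323 → ⌈·⌉ = 2479
j=16: r + 15k = 2655.0105 → ⌈·⌉ = 2656

5, 182, 359, 535, 712, 889, 1065, 1242, 1419, 1595, 1772, 1949, 2125, 2302, 2479, 2656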